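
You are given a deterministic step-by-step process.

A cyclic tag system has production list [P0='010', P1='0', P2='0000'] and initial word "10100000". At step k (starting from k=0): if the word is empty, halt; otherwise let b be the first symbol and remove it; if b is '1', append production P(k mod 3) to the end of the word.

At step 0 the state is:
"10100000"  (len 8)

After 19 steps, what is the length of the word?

0

t=0: "10100000"  (len 8)
t=1: "0100000010"  (len 10)
t=2: "100000010"  (len 9)
t=3: "000000100000"  (len 12)
t=4: "00000100000"  (len 11)
t=5: "0000100000"  (len 10)
t=6: "000100000"  (len 9)
t=7: "00100000"  (len 8)
t=8: "0100000"  (len 7)
t=9: "100000"  (len 6)
t=10: "00000010"  (len 8)
t=11: "0000010"  (len 7)
t=12: "000010"  (len 6)
t=13: "00010"  (len 5)
t=14: "0010"  (len 4)
t=15: "010"  (len 3)
t=16: "10"  (len 2)
t=17: "00"  (len 2)
t=18: "0"  (len 1)
t=19: (halted — word empty)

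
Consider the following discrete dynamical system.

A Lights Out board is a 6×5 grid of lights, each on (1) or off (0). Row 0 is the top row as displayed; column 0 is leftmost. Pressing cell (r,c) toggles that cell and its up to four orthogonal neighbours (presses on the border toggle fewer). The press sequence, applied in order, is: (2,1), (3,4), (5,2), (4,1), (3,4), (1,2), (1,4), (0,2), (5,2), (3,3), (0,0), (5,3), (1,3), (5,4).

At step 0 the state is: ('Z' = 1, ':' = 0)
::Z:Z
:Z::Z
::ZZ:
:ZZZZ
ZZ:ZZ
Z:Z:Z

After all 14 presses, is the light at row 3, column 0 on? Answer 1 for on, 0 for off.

0

0) ::Z:Z
:Z::Z
::ZZ:
:ZZZZ
ZZ:ZZ
Z:Z:Z
1) ::Z:Z
::::Z
ZZ:Z:
::ZZZ
ZZ:ZZ
Z:Z:Z
2) ::Z:Z
::::Z
ZZ:ZZ
::Z::
ZZ:Z:
Z:Z:Z
3) ::Z:Z
::::Z
ZZ:ZZ
::Z::
ZZZZ:
ZZ:ZZ
4) ::Z:Z
::::Z
ZZ:ZZ
:ZZ::
:::Z:
Z::ZZ
5) ::Z:Z
::::Z
ZZ:Z:
:ZZZZ
:::ZZ
Z::ZZ
6) ::::Z
:ZZZZ
ZZZZ:
:ZZZZ
:::ZZ
Z::ZZ
7) :::::
:ZZ::
ZZZZZ
:ZZZZ
:::ZZ
Z::ZZ
8) :ZZZ:
:Z:::
ZZZZZ
:ZZZZ
:::ZZ
Z::ZZ
9) :ZZZ:
:Z:::
ZZZZZ
:ZZZZ
::ZZZ
ZZZ:Z
10) :ZZZ:
:Z:::
ZZZ:Z
:Z:::
::Z:Z
ZZZ:Z
11) Z:ZZ:
ZZ:::
ZZZ:Z
:Z:::
::Z:Z
ZZZ:Z
12) Z:ZZ:
ZZ:::
ZZZ:Z
:Z:::
::ZZZ
ZZ:Z:
13) Z:Z::
ZZZZZ
ZZZZZ
:Z:::
::ZZZ
ZZ:Z:
14) Z:Z::
ZZZZZ
ZZZZZ
:Z:::
::ZZ:
ZZ::Z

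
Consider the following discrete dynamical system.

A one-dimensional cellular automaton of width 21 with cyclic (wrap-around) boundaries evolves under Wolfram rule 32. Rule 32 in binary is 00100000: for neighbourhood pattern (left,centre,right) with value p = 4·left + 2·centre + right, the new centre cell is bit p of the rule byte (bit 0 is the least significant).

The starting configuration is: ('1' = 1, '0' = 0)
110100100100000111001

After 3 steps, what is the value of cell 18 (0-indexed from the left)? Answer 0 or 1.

0

gen 0: 110100100100000111001
gen 1: 001000000000000000000
gen 2: 000000000000000000000
gen 3: 000000000000000000000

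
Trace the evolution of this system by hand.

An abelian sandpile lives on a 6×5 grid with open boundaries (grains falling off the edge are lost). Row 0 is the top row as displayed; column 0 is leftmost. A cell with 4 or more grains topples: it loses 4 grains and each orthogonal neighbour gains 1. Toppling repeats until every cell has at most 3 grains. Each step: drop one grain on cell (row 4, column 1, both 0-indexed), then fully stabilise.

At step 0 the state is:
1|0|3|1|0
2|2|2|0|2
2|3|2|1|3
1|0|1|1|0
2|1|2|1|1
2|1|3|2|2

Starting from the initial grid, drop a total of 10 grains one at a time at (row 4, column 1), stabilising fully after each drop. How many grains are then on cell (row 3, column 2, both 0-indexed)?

2

gen 0: 1|0|3|1|0
2|2|2|0|2
2|3|2|1|3
1|0|1|1|0
2|1|2|1|1
2|1|3|2|2
gen 1: 1|0|3|1|0
2|2|2|0|2
2|3|2|1|3
1|0|1|1|0
2|2|2|1|1
2|1|3|2|2
gen 2: 1|0|3|1|0
2|2|2|0|2
2|3|2|1|3
1|0|1|1|0
2|3|2|1|1
2|1|3|2|2
gen 3: 1|0|3|1|0
2|2|2|0|2
2|3|2|1|3
1|1|1|1|0
3|0|3|1|1
2|2|3|2|2
gen 4: 1|0|3|1|0
2|2|2|0|2
2|3|2|1|3
1|1|1|1|0
3|1|3|1|1
2|2|3|2|2
gen 5: 1|0|3|1|0
2|2|2|0|2
2|3|2|1|3
1|1|1|1|0
3|2|3|1|1
2|2|3|2|2
gen 6: 1|0|3|1|0
2|2|2|0|2
2|3|2|1|3
1|1|1|1|0
3|3|3|1|1
2|2|3|2|2
gen 7: 1|0|3|1|0
2|2|2|0|2
2|3|2|1|3
2|2|2|1|0
1|3|1|2|1
0|1|1|3|2
gen 8: 1|0|3|1|0
2|2|2|0|2
2|3|2|1|3
2|3|2|1|0
2|0|2|2|1
0|2|1|3|2
gen 9: 1|0|3|1|0
2|2|2|0|2
2|3|2|1|3
2|3|2|1|0
2|1|2|2|1
0|2|1|3|2
gen 10: 1|0|3|1|0
2|2|2|0|2
2|3|2|1|3
2|3|2|1|0
2|2|2|2|1
0|2|1|3|2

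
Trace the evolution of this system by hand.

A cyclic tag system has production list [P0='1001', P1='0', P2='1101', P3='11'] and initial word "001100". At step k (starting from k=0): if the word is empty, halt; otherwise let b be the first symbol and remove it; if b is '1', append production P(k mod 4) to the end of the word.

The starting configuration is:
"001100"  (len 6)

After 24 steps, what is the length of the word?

[0] "001100"  (len 6)
[1] "01100"  (len 5)
[2] "1100"  (len 4)
[3] "1001101"  (len 7)
[4] "00110111"  (len 8)
[5] "0110111"  (len 7)
[6] "110111"  (len 6)
[7] "101111101"  (len 9)
[8] "0111110111"  (len 10)
[9] "111110111"  (len 9)
[10] "111101110"  (len 9)
[11] "111011101101"  (len 12)
[12] "1101110110111"  (len 13)
[13] "1011101101111001"  (len 16)
[14] "0111011011110010"  (len 16)
[15] "111011011110010"  (len 15)
[16] "1101101111001011"  (len 16)
[17] "1011011110010111001"  (len 19)
[18] "0110111100101110010"  (len 19)
[19] "110111100101110010"  (len 18)
[20] "1011110010111001011"  (len 19)
[21] "0111100101110010111001"  (len 22)
[22] "111100101110010111001"  (len 21)
[23] "111001011100101110011101"  (len 24)
[24] "1100101110010111001110111"  (len 25)

25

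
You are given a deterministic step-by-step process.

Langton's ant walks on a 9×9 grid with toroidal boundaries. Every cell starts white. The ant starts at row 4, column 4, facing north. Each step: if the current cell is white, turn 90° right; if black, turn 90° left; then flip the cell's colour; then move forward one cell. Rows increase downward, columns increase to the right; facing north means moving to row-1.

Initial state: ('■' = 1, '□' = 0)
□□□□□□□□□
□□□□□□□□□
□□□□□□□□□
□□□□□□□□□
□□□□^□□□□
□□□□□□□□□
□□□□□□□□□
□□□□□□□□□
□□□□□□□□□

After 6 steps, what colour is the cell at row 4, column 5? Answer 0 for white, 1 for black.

k=0  □□□□□□□□□
□□□□□□□□□
□□□□□□□□□
□□□□□□□□□
□□□□^□□□□
□□□□□□□□□
□□□□□□□□□
□□□□□□□□□
□□□□□□□□□
k=1  □□□□□□□□□
□□□□□□□□□
□□□□□□□□□
□□□□□□□□□
□□□□■>□□□
□□□□□□□□□
□□□□□□□□□
□□□□□□□□□
□□□□□□□□□
k=2  □□□□□□□□□
□□□□□□□□□
□□□□□□□□□
□□□□□□□□□
□□□□■■□□□
□□□□□v□□□
□□□□□□□□□
□□□□□□□□□
□□□□□□□□□
k=3  □□□□□□□□□
□□□□□□□□□
□□□□□□□□□
□□□□□□□□□
□□□□■■□□□
□□□□<■□□□
□□□□□□□□□
□□□□□□□□□
□□□□□□□□□
k=4  □□□□□□□□□
□□□□□□□□□
□□□□□□□□□
□□□□□□□□□
□□□□^■□□□
□□□□■■□□□
□□□□□□□□□
□□□□□□□□□
□□□□□□□□□
k=5  □□□□□□□□□
□□□□□□□□□
□□□□□□□□□
□□□□□□□□□
□□□<□■□□□
□□□□■■□□□
□□□□□□□□□
□□□□□□□□□
□□□□□□□□□
k=6  □□□□□□□□□
□□□□□□□□□
□□□□□□□□□
□□□^□□□□□
□□□■□■□□□
□□□□■■□□□
□□□□□□□□□
□□□□□□□□□
□□□□□□□□□

1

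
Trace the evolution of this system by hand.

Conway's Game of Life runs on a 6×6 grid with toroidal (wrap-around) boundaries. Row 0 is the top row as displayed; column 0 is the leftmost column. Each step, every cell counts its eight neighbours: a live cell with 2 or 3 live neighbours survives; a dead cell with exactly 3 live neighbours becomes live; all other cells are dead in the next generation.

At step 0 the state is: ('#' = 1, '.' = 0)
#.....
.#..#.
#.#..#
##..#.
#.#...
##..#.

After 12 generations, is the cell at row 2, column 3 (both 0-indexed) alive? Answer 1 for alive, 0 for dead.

0

step 0: #.....
.#..#.
#.#..#
##..#.
#.#...
##..#.
step 1: #.....
.#....
..###.
..##..
..##..
#.....
step 2: ##....
.###..
.#..#.
.#....
.###..
.#....
step 3: #.....
...#..
##.#..
##.#..
##....
......
step 4: ......
###...
##.##.
.....#
###...
##....
step 5: ..#...
#.##.#
...##.
...###
..#..#
#.#...
step 6: #.#..#
.##..#
#.....
..#..#
###..#
..##..
step 7: #...##
..#..#
#.#..#
..#..#
#...##
...##.
step 8: #.....
...#..
#.####
...#..
#.....
...#..
step 9: ......
####..
..#..#
####..
......
......
step 10: .##...
####..
....##
####..
.##...
......
step 11: #..#..
#..###
....##
#..###
#..#..
......
step 12: #..#..
#..#..
......
#..#..
#..#..
......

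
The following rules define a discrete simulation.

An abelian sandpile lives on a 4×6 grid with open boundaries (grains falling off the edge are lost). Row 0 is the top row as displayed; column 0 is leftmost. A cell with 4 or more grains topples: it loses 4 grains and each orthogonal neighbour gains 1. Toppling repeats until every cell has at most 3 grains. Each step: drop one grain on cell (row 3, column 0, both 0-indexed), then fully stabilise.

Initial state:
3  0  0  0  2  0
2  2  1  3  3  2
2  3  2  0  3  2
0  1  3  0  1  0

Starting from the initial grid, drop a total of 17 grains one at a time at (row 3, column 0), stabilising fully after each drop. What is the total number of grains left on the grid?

41

t=0: 3  0  0  0  2  0
2  2  1  3  3  2
2  3  2  0  3  2
0  1  3  0  1  0
t=1: 3  0  0  0  2  0
2  2  1  3  3  2
2  3  2  0  3  2
1  1  3  0  1  0
t=2: 3  0  0  0  2  0
2  2  1  3  3  2
2  3  2  0  3  2
2  1  3  0  1  0
t=3: 3  0  0  0  2  0
2  2  1  3  3  2
2  3  2  0  3  2
3  1  3  0  1  0
t=4: 3  0  0  0  2  0
2  2  1  3  3  2
3  3  2  0  3  2
0  2  3  0  1  0
t=5: 3  0  0  0  2  0
2  2  1  3  3  2
3  3  2  0  3  2
1  2  3  0  1  0
t=6: 3  0  0  0  2  0
2  2  1  3  3  2
3  3  2  0  3  2
2  2  3  0  1  0
t=7: 3  0  0  0  2  0
2  2  1  3  3  2
3  3  2  0  3  2
3  2  3  0  1  0
t=8: 3  0  0  0  2  0
3  3  2  3  3  2
1  2  0  1  3  2
2  1  1  1  1  0
t=9: 3  0  0  0  2  0
3  3  2  3  3  2
1  2  0  1  3  2
3  1  1  1  1  0
t=10: 3  0  0  0  2  0
3  3  2  3  3  2
2  2  0  1  3  2
0  2  1  1  1  0
t=11: 3  0  0  0  2  0
3  3  2  3  3  2
2  2  0  1  3  2
1  2  1  1  1  0
t=12: 3  0  0  0  2  0
3  3  2  3  3  2
2  2  0  1  3  2
2  2  1  1  1  0
t=13: 3  0  0  0  2  0
3  3  2  3  3  2
2  2  0  1  3  2
3  2  1  1  1  0
t=14: 3  0  0  0  2  0
3  3  2  3  3  2
3  2  0  1  3  2
0  3  1  1  1  0
t=15: 3  0  0  0  2  0
3  3  2  3  3  2
3  2  0  1  3  2
1  3  1  1  1  0
t=16: 3  0  0  0  2  0
3  3  2  3  3  2
3  2  0  1  3  2
2  3  1  1  1  0
t=17: 3  0  0  0  2  0
3  3  2  3  3  2
3  2  0  1  3  2
3  3  1  1  1  0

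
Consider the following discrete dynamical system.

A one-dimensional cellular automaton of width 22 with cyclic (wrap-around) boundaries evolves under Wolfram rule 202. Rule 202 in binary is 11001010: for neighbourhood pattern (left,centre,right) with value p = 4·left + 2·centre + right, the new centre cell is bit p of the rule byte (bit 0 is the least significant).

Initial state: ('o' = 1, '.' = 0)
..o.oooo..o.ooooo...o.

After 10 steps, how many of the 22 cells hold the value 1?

20

0) ..o.oooo..o.ooooo...o.
1) .o..oooo.o..ooooo..o..
2) o..ooooo...oooooo.o...
3) ..oooooo..ooooooo....o
4) .ooooooo.oooooooo...o.
5) oooooooo.oooooooo..o..
6) oooooooo.oooooooo.o..o
7) oooooooo.oooooooo...oo
8) oooooooo.oooooooo..ooo
9) oooooooo.oooooooo.oooo
10) oooooooo.oooooooo.oooo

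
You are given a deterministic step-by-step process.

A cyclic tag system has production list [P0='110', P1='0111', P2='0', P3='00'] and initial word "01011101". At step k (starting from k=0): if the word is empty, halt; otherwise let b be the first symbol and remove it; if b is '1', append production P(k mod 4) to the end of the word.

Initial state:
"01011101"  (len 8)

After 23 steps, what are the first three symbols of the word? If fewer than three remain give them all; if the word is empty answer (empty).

k=0  "01011101"  (len 8)
k=1  "1011101"  (len 7)
k=2  "0111010111"  (len 10)
k=3  "111010111"  (len 9)
k=4  "1101011100"  (len 10)
k=5  "101011100110"  (len 12)
k=6  "010111001100111"  (len 15)
k=7  "10111001100111"  (len 14)
k=8  "011100110011100"  (len 15)
k=9  "11100110011100"  (len 14)
k=10  "11001100111000111"  (len 17)
k=11  "10011001110001110"  (len 17)
k=12  "001100111000111000"  (len 18)
k=13  "01100111000111000"  (len 17)
k=14  "1100111000111000"  (len 16)
k=15  "1001110001110000"  (len 16)
k=16  "00111000111000000"  (len 17)
k=17  "0111000111000000"  (len 16)
k=18  "111000111000000"  (len 15)
k=19  "110001110000000"  (len 15)
k=20  "1000111000000000"  (len 16)
k=21  "000111000000000110"  (len 18)
k=22  "00111000000000110"  (len 17)
k=23  "0111000000000110"  (len 16)

011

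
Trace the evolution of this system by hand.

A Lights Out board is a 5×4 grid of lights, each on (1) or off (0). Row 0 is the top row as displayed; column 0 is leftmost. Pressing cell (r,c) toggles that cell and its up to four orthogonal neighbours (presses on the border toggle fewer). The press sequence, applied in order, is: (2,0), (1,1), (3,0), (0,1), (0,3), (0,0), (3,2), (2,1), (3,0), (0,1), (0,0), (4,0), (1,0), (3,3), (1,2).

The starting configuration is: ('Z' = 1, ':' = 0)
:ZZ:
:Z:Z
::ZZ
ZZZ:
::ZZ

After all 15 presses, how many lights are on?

step 0: :ZZ:
:Z:Z
::ZZ
ZZZ:
::ZZ
step 1: :ZZ:
ZZ:Z
ZZZZ
:ZZ:
::ZZ
step 2: ::Z:
::ZZ
Z:ZZ
:ZZ:
::ZZ
step 3: ::Z:
::ZZ
::ZZ
Z:Z:
Z:ZZ
step 4: ZZ::
:ZZZ
::ZZ
Z:Z:
Z:ZZ
step 5: ZZZZ
:ZZ:
::ZZ
Z:Z:
Z:ZZ
step 6: ::ZZ
ZZZ:
::ZZ
Z:Z:
Z:ZZ
step 7: ::ZZ
ZZZ:
:::Z
ZZ:Z
Z::Z
step 8: ::ZZ
Z:Z:
ZZZZ
Z::Z
Z::Z
step 9: ::ZZ
Z:Z:
:ZZZ
:Z:Z
:::Z
step 10: ZZ:Z
ZZZ:
:ZZZ
:Z:Z
:::Z
step 11: :::Z
:ZZ:
:ZZZ
:Z:Z
:::Z
step 12: :::Z
:ZZ:
:ZZZ
ZZ:Z
ZZ:Z
step 13: Z::Z
Z:Z:
ZZZZ
ZZ:Z
ZZ:Z
step 14: Z::Z
Z:Z:
ZZZ:
ZZZ:
ZZ::
step 15: Z:ZZ
ZZ:Z
ZZ::
ZZZ:
ZZ::

13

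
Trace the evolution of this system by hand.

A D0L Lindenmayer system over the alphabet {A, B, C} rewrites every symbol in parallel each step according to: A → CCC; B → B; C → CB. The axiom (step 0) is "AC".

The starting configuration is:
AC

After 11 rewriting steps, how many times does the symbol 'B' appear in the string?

41

0) AC
1) CCCCB
2) CBCBCBCBB
3) CBBCBBCBBCBBB
4) CBBBCBBBCBBBCBBBB
5) CBBBBCBBBBCBBBBCBBBBB
6) CBBBBBCBBBBBCBBBBBCBBBBBB
7) CBBBBBBCBBBBBBCBBBBBBCBBBBBBB
8) CBBBBBBBCBBBBBBBCBBBBBBBCBBBBBBBB
9) CBBBBBBBBCBBBBBBBBCBBBBBBBBCBBBBBBBBB
10) CBBBBBBBBBCBBBBBBBBBCBBBBBBBBBCBBBBBBBBBB
11) CBBBBBBBBBBCBBBBBBBBBBCBBBBBBBBBBCBBBBBBBBBBB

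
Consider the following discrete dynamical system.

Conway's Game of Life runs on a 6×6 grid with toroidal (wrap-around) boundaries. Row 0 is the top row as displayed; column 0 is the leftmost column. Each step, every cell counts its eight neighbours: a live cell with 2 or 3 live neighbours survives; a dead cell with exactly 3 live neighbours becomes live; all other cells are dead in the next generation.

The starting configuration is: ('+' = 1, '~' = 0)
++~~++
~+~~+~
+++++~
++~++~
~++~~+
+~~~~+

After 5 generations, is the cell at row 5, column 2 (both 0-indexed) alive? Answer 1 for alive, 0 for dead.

gen 0: ++~~++
~+~~+~
+++++~
++~++~
~++~~+
+~~~~+
gen 1: ~+~~+~
~~~~~~
~~~~~~
~~~~~~
~~++~~
~~+~~~
gen 2: ~~~~~~
~~~~~~
~~~~~~
~~~~~~
~~++~~
~++~~~
gen 3: ~~~~~~
~~~~~~
~~~~~~
~~~~~~
~+++~~
~+++~~
gen 4: ~~+~~~
~~~~~~
~~~~~~
~~+~~~
~+~+~~
~+~+~~
gen 5: ~~+~~~
~~~~~~
~~~~~~
~~+~~~
~+~+~~
~+~+~~

0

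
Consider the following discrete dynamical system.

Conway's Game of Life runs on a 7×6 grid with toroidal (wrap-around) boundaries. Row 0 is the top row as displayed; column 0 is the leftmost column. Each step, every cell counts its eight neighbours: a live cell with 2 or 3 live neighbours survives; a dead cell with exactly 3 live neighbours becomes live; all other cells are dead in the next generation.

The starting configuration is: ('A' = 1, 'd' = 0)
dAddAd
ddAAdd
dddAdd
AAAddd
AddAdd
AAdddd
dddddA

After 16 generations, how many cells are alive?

gen 0: dAddAd
ddAAdd
dddAdd
AAAddd
AddAdd
AAdddd
dddddA
gen 1: ddAAAd
ddAAAd
dddAdd
AAAAdd
dddddA
AAdddA
dAdddA
gen 2: dAdddA
dddddd
dddddd
AAAAAd
ddddAA
dAddAA
dAdAdA
gen 3: ddAdAd
dddddd
dAAAdd
AAAAAd
dddddd
ddAAdd
dAdddA
gen 4: dddddd
dAdddd
AdddAd
AdddAd
ddddAd
ddAddd
dAddAd
gen 5: dddddd
dddddd
AAdddd
dddAAd
dddAdA
dddAdd
dddddd
gen 6: dddddd
dddddd
dddddd
AdAAAA
ddAAdd
ddddAd
dddddd
gen 7: dddddd
dddddd
dddAAA
dAAdAA
dAAddd
dddAdd
dddddd
gen 8: dddddd
ddddAd
AdAAdA
dAdddA
AAddAd
ddAddd
dddddd
gen 9: dddddd
dddAAA
AAAAdA
dddAdd
AAAddA
dAdddd
dddddd
gen 10: ddddAd
dAdAdA
AAdddA
dddAdd
AAAddd
dAAddd
dddddd
gen 11: ddddAd
dAAddA
dAdddA
dddddA
AddAdd
AdAddd
dddddd
gen 12: dddddd
dAAdAA
dAAdAA
ddddAA
AAdddA
dAdddd
dddddd
gen 13: dddddd
dAAdAA
dAAddd
ddAAdd
dAddAA
dAdddd
dddddd
gen 14: dddddd
AAAAdd
AdddAd
AddAAd
AAdAAd
Addddd
dddddd
gen 15: dAAddd
AAAAdA
AdddAd
AdAddd
AAAAAd
AAdddA
dddddd
gen 16: dddAdd
dddAAA
ddddAd
AdAdAd
dddAAd
dddAAA
ddAddd

14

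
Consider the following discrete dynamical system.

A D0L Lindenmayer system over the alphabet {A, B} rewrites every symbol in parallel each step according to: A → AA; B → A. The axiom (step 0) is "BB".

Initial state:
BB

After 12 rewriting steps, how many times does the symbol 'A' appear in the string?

k=0  BB
k=1  AA
k=2  AAAA
k=3  AAAAAAAA
k=4  AAAAAAAAAAAAAAAA
k=5  AAAAAAAAAAAAAAAAAAAAAAAAAAAAAAAA
k=6  AAAAAAAAAAAAAAAAAAAAAAAAAAAAAAAAAAAAAAAAAAAAAAAAAAAAAAAAAAAAAAAA
k=7  AAAAAAAAAAAAAAAAAAAAAAAAAAAAAAAAAAAAAAAAAAAAAAAAAAAAAAAAAA…AAAAAAAAAAAAAAAAAAAAAAAAAAAAAAAAAAAAAAAAAAAAAAAAAAAAAAAAAA  (len 128)
k=8  AAAAAAAAAAAAAAAAAAAAAAAAAAAAAAAAAAAAAAAAAAAAAAAAAAAAAAAAAA…AAAAAAAAAAAAAAAAAAAAAAAAAAAAAAAAAAAAAAAAAAAAAAAAAAAAAAAAAA  (len 256)
k=9  AAAAAAAAAAAAAAAAAAAAAAAAAAAAAAAAAAAAAAAAAAAAAAAAAAAAAAAAAA…AAAAAAAAAAAAAAAAAAAAAAAAAAAAAAAAAAAAAAAAAAAAAAAAAAAAAAAAAA  (len 512)
k=10  AAAAAAAAAAAAAAAAAAAAAAAAAAAAAAAAAAAAAAAAAAAAAAAAAAAAAAAAAA…AAAAAAAAAAAAAAAAAAAAAAAAAAAAAAAAAAAAAAAAAAAAAAAAAAAAAAAAAA  (len 1024)
k=11  AAAAAAAAAAAAAAAAAAAAAAAAAAAAAAAAAAAAAAAAAAAAAAAAAAAAAAAAAA…AAAAAAAAAAAAAAAAAAAAAAAAAAAAAAAAAAAAAAAAAAAAAAAAAAAAAAAAAA  (len 2048)
k=12  AAAAAAAAAAAAAAAAAAAAAAAAAAAAAAAAAAAAAAAAAAAAAAAAAAAAAAAAAA…AAAAAAAAAAAAAAAAAAAAAAAAAAAAAAAAAAAAAAAAAAAAAAAAAAAAAAAAAA  (len 4096)

4096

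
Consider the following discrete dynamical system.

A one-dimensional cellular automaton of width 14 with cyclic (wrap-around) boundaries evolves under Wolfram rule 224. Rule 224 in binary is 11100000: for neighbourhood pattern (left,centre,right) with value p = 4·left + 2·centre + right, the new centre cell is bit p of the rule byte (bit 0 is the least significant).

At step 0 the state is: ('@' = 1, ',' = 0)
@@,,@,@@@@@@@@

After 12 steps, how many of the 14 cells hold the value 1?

0

0) @@,,@,@@@@@@@@
1) @@,,,@,@@@@@@@
2) @@,,,,@,@@@@@@
3) @@,,,,,@,@@@@@
4) @@,,,,,,@,@@@@
5) @@,,,,,,,@,@@@
6) @@,,,,,,,,@,@@
7) @@,,,,,,,,,@,@
8) @@,,,,,,,,,,@,
9) ,@,,,,,,,,,,,@
10) @,,,,,,,,,,,,,
11) ,,,,,,,,,,,,,,
12) ,,,,,,,,,,,,,,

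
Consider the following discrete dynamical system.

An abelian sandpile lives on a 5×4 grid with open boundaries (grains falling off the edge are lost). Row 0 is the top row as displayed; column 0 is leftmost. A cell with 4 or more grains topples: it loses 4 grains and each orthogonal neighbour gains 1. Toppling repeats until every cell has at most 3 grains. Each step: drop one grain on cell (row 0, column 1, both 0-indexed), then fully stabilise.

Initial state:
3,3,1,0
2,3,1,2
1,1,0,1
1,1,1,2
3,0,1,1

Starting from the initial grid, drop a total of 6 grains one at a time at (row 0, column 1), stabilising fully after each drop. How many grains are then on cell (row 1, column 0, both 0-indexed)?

0

gen 0: 3,3,1,0
2,3,1,2
1,1,0,1
1,1,1,2
3,0,1,1
gen 1: 1,2,2,0
0,1,2,2
2,2,0,1
1,1,1,2
3,0,1,1
gen 2: 1,3,2,0
0,1,2,2
2,2,0,1
1,1,1,2
3,0,1,1
gen 3: 2,0,3,0
0,2,2,2
2,2,0,1
1,1,1,2
3,0,1,1
gen 4: 2,1,3,0
0,2,2,2
2,2,0,1
1,1,1,2
3,0,1,1
gen 5: 2,2,3,0
0,2,2,2
2,2,0,1
1,1,1,2
3,0,1,1
gen 6: 2,3,3,0
0,2,2,2
2,2,0,1
1,1,1,2
3,0,1,1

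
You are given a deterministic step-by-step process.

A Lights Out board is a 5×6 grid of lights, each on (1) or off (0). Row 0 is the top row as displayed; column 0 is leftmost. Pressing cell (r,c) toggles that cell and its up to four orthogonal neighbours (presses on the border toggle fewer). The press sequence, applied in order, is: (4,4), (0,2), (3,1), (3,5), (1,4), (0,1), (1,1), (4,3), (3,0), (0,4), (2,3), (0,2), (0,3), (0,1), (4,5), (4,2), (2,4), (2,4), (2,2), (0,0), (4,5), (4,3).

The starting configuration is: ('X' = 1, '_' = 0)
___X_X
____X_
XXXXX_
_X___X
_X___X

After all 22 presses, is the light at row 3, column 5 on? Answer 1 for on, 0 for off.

t=0: ___X_X
____X_
XXXXX_
_X___X
_X___X
t=1: ___X_X
____X_
XXXXX_
_X__XX
_X_XX_
t=2: _XX__X
__X_X_
XXXXX_
_X__XX
_X_XX_
t=3: _XX__X
__X_X_
X_XXX_
X_X_XX
___XX_
t=4: _XX__X
__X_X_
X_XXXX
X_X___
___XXX
t=5: _XX_XX
__XX_X
X_XX_X
X_X___
___XXX
t=6: X___XX
_XXX_X
X_XX_X
X_X___
___XXX
t=7: XX__XX
X__X_X
XXXX_X
X_X___
___XXX
t=8: XX__XX
X__X_X
XXXX_X
X_XX__
__X__X
t=9: XX__XX
X__X_X
_XXX_X
_XXX__
X_X__X
t=10: XX_X__
X__XXX
_XXX_X
_XXX__
X_X__X
t=11: XX_X__
X___XX
_X__XX
_XX___
X_X__X
t=12: X_X___
X_X_XX
_X__XX
_XX___
X_X__X
t=13: X__XX_
X_XXXX
_X__XX
_XX___
X_X__X
t=14: _XXXX_
XXXXXX
_X__XX
_XX___
X_X__X
t=15: _XXXX_
XXXXXX
_X__XX
_XX__X
X_X_X_
t=16: _XXXX_
XXXXXX
_X__XX
_X___X
XX_XX_
t=17: _XXXX_
XXXX_X
_X_X__
_X__XX
XX_XX_
t=18: _XXXX_
XXXXXX
_X__XX
_X___X
XX_XX_
t=19: _XXXX_
XX_XXX
__XXXX
_XX__X
XX_XX_
t=20: X_XXX_
_X_XXX
__XXXX
_XX__X
XX_XX_
t=21: X_XXX_
_X_XXX
__XXXX
_XX___
XX_X_X
t=22: X_XXX_
_X_XXX
__XXXX
_XXX__
XXX_XX

0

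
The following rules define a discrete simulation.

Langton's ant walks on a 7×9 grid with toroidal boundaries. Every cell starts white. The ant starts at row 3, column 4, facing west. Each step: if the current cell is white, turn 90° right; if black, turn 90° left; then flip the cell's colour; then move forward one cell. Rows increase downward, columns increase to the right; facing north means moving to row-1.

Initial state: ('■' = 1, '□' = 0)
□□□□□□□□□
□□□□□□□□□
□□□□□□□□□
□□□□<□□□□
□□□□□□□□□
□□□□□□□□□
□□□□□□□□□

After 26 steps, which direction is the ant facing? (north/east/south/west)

east

[0] □□□□□□□□□
□□□□□□□□□
□□□□□□□□□
□□□□<□□□□
□□□□□□□□□
□□□□□□□□□
□□□□□□□□□
[1] □□□□□□□□□
□□□□□□□□□
□□□□^□□□□
□□□□■□□□□
□□□□□□□□□
□□□□□□□□□
□□□□□□□□□
[2] □□□□□□□□□
□□□□□□□□□
□□□□■>□□□
□□□□■□□□□
□□□□□□□□□
□□□□□□□□□
□□□□□□□□□
[3] □□□□□□□□□
□□□□□□□□□
□□□□■■□□□
□□□□■v□□□
□□□□□□□□□
□□□□□□□□□
□□□□□□□□□
[4] □□□□□□□□□
□□□□□□□□□
□□□□■■□□□
□□□□<■□□□
□□□□□□□□□
□□□□□□□□□
□□□□□□□□□
[5] □□□□□□□□□
□□□□□□□□□
□□□□■■□□□
□□□□□■□□□
□□□□v□□□□
□□□□□□□□□
□□□□□□□□□
[6] □□□□□□□□□
□□□□□□□□□
□□□□■■□□□
□□□□□■□□□
□□□<■□□□□
□□□□□□□□□
□□□□□□□□□
[7] □□□□□□□□□
□□□□□□□□□
□□□□■■□□□
□□□^□■□□□
□□□■■□□□□
□□□□□□□□□
□□□□□□□□□
[8] □□□□□□□□□
□□□□□□□□□
□□□□■■□□□
□□□■>■□□□
□□□■■□□□□
□□□□□□□□□
□□□□□□□□□
[9] □□□□□□□□□
□□□□□□□□□
□□□□■■□□□
□□□■■■□□□
□□□■v□□□□
□□□□□□□□□
□□□□□□□□□
[10] □□□□□□□□□
□□□□□□□□□
□□□□■■□□□
□□□■■■□□□
□□□■□>□□□
□□□□□□□□□
□□□□□□□□□
[11] □□□□□□□□□
□□□□□□□□□
□□□□■■□□□
□□□■■■□□□
□□□■□■□□□
□□□□□v□□□
□□□□□□□□□
[12] □□□□□□□□□
□□□□□□□□□
□□□□■■□□□
□□□■■■□□□
□□□■□■□□□
□□□□<■□□□
□□□□□□□□□
[13] □□□□□□□□□
□□□□□□□□□
□□□□■■□□□
□□□■■■□□□
□□□■^■□□□
□□□□■■□□□
□□□□□□□□□
[14] □□□□□□□□□
□□□□□□□□□
□□□□■■□□□
□□□■■■□□□
□□□■■>□□□
□□□□■■□□□
□□□□□□□□□
[15] □□□□□□□□□
□□□□□□□□□
□□□□■■□□□
□□□■■^□□□
□□□■■□□□□
□□□□■■□□□
□□□□□□□□□
[16] □□□□□□□□□
□□□□□□□□□
□□□□■■□□□
□□□■<□□□□
□□□■■□□□□
□□□□■■□□□
□□□□□□□□□
[17] □□□□□□□□□
□□□□□□□□□
□□□□■■□□□
□□□■□□□□□
□□□■v□□□□
□□□□■■□□□
□□□□□□□□□
[18] □□□□□□□□□
□□□□□□□□□
□□□□■■□□□
□□□■□□□□□
□□□■□>□□□
□□□□■■□□□
□□□□□□□□□
[19] □□□□□□□□□
□□□□□□□□□
□□□□■■□□□
□□□■□□□□□
□□□■□■□□□
□□□□■v□□□
□□□□□□□□□
[20] □□□□□□□□□
□□□□□□□□□
□□□□■■□□□
□□□■□□□□□
□□□■□■□□□
□□□□■□>□□
□□□□□□□□□
[21] □□□□□□□□□
□□□□□□□□□
□□□□■■□□□
□□□■□□□□□
□□□■□■□□□
□□□□■□■□□
□□□□□□v□□
[22] □□□□□□□□□
□□□□□□□□□
□□□□■■□□□
□□□■□□□□□
□□□■□■□□□
□□□□■□■□□
□□□□□<■□□
[23] □□□□□□□□□
□□□□□□□□□
□□□□■■□□□
□□□■□□□□□
□□□■□■□□□
□□□□■^■□□
□□□□□■■□□
[24] □□□□□□□□□
□□□□□□□□□
□□□□■■□□□
□□□■□□□□□
□□□■□■□□□
□□□□■■>□□
□□□□□■■□□
[25] □□□□□□□□□
□□□□□□□□□
□□□□■■□□□
□□□■□□□□□
□□□■□■^□□
□□□□■■□□□
□□□□□■■□□
[26] □□□□□□□□□
□□□□□□□□□
□□□□■■□□□
□□□■□□□□□
□□□■□■■>□
□□□□■■□□□
□□□□□■■□□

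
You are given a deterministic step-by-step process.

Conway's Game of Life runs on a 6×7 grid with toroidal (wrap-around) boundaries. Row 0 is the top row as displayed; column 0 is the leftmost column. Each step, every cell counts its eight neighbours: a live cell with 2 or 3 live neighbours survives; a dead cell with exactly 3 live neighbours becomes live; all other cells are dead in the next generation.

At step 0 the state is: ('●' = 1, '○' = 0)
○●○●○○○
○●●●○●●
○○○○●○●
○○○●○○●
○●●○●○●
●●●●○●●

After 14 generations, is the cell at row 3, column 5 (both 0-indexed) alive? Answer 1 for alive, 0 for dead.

1

step 0: ○●○●○○○
○●●●○●●
○○○○●○●
○○○●○○●
○●●○●○●
●●●●○●●
step 1: ○○○○○○○
○●○●○●●
○○○○●○●
○○●●●○●
○○○○●○○
○○○○○●●
step 2: ●○○○●○○
●○○○●●●
○○○○○○●
○○○○●○○
○○○○●○●
○○○○○●○
step 3: ●○○○●○○
●○○○●○○
●○○○●○●
○○○○○○○
○○○○●○○
○○○○●●●
step 4: ●○○●●○○
●●○●●○○
●○○○○●●
○○○○○●○
○○○○●○○
○○○●●○●
step 5: ●●○○○○●
○●●●○○○
●●○○○●○
○○○○●●○
○○○●●○○
○○○○○○○
step 6: ●●○○○○○
○○○○○○○
●●○●○●●
○○○●○●●
○○○●●●○
●○○○○○○
step 7: ●●○○○○○
○○●○○○○
●○●○○●○
○○○●○○○
○○○●○●○
●●○○●○●
step 8: ○○●○○○●
●○●○○○●
○●●●○○○
○○●●○○●
●○●●○●●
○●●○●●●
step 9: ○○●○○○○
●○○○○○●
○○○○○○●
○○○○○●●
○○○○○○○
○○○○●○○
step 10: ○○○○○○○
●○○○○○●
○○○○○○○
○○○○○●●
○○○○○●○
○○○○○○○
step 11: ○○○○○○○
○○○○○○○
●○○○○●○
○○○○○●●
○○○○○●●
○○○○○○○
step 12: ○○○○○○○
○○○○○○○
○○○○○●○
●○○○●○○
○○○○○●●
○○○○○○○
step 13: ○○○○○○○
○○○○○○○
○○○○○○○
○○○○●○○
○○○○○●●
○○○○○○○
step 14: ○○○○○○○
○○○○○○○
○○○○○○○
○○○○○●○
○○○○○●○
○○○○○○○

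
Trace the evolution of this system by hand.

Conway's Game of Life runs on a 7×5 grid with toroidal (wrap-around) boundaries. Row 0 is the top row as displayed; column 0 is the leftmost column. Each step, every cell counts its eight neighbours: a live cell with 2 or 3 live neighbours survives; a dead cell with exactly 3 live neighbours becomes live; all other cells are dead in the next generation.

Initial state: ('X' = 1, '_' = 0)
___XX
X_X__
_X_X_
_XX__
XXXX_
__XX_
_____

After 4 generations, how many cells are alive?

15

gen 0: ___XX
X_X__
_X_X_
_XX__
XXXX_
__XX_
_____
gen 1: ___XX
XXX__
X__X_
____X
X___X
___XX
__X_X
gen 2: ____X
XXX__
X_XX_
___X_
X____
_____
X_X__
gen 3: __XXX
X_X__
X__X_
_XXX_
_____
_X___
_____
gen 4: _XXXX
X_X__
X__X_
_XXXX
_X___
_____
__XX_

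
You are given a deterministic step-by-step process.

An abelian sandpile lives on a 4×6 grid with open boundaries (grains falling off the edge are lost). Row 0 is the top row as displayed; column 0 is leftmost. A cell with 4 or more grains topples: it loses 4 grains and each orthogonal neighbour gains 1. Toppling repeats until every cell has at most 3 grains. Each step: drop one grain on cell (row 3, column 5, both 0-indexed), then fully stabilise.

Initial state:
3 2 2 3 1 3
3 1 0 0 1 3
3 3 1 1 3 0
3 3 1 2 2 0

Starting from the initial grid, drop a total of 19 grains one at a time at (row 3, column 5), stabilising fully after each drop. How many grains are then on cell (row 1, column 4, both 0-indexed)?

gen 0: 3 2 2 3 1 3
3 1 0 0 1 3
3 3 1 1 3 0
3 3 1 2 2 0
gen 1: 3 2 2 3 1 3
3 1 0 0 1 3
3 3 1 1 3 0
3 3 1 2 2 1
gen 2: 3 2 2 3 1 3
3 1 0 0 1 3
3 3 1 1 3 0
3 3 1 2 2 2
gen 3: 3 2 2 3 1 3
3 1 0 0 1 3
3 3 1 1 3 0
3 3 1 2 2 3
gen 4: 3 2 2 3 1 3
3 1 0 0 1 3
3 3 1 1 3 1
3 3 1 2 3 0
gen 5: 3 2 2 3 1 3
3 1 0 0 1 3
3 3 1 1 3 1
3 3 1 2 3 1
gen 6: 3 2 2 3 1 3
3 1 0 0 1 3
3 3 1 1 3 1
3 3 1 2 3 2
gen 7: 3 2 2 3 1 3
3 1 0 0 1 3
3 3 1 1 3 1
3 3 1 2 3 3
gen 8: 3 2 2 3 1 3
3 1 0 0 2 3
3 3 1 2 0 3
3 3 1 3 1 1
gen 9: 3 2 2 3 1 3
3 1 0 0 2 3
3 3 1 2 0 3
3 3 1 3 1 2
gen 10: 3 2 2 3 1 3
3 1 0 0 2 3
3 3 1 2 0 3
3 3 1 3 1 3
gen 11: 3 2 2 3 2 0
3 1 0 0 3 1
3 3 1 2 1 1
3 3 1 3 2 1
gen 12: 3 2 2 3 2 0
3 1 0 0 3 1
3 3 1 2 1 1
3 3 1 3 2 2
gen 13: 3 2 2 3 2 0
3 1 0 0 3 1
3 3 1 2 1 1
3 3 1 3 2 3
gen 14: 3 2 2 3 2 0
3 1 0 0 3 1
3 3 1 2 1 2
3 3 1 3 3 0
gen 15: 3 2 2 3 2 0
3 1 0 0 3 1
3 3 1 2 1 2
3 3 1 3 3 1
gen 16: 3 2 2 3 2 0
3 1 0 0 3 1
3 3 1 2 1 2
3 3 1 3 3 2
gen 17: 3 2 2 3 2 0
3 1 0 0 3 1
3 3 1 2 1 2
3 3 1 3 3 3
gen 18: 3 2 2 3 2 0
3 1 0 0 3 1
3 3 1 3 2 3
3 3 2 0 1 1
gen 19: 3 2 2 3 2 0
3 1 0 0 3 1
3 3 1 3 2 3
3 3 2 0 1 2

3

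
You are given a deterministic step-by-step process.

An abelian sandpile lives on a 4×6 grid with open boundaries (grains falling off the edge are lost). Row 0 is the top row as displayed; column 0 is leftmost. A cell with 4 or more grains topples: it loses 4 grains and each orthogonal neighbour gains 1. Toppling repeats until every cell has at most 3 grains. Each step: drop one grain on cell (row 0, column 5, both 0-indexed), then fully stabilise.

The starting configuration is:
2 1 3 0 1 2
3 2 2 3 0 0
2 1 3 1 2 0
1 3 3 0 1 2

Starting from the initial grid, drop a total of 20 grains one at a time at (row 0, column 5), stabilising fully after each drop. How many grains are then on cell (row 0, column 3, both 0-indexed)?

1

gen 0: 2 1 3 0 1 2
3 2 2 3 0 0
2 1 3 1 2 0
1 3 3 0 1 2
gen 1: 2 1 3 0 1 3
3 2 2 3 0 0
2 1 3 1 2 0
1 3 3 0 1 2
gen 2: 2 1 3 0 2 0
3 2 2 3 0 1
2 1 3 1 2 0
1 3 3 0 1 2
gen 3: 2 1 3 0 2 1
3 2 2 3 0 1
2 1 3 1 2 0
1 3 3 0 1 2
gen 4: 2 1 3 0 2 2
3 2 2 3 0 1
2 1 3 1 2 0
1 3 3 0 1 2
gen 5: 2 1 3 0 2 3
3 2 2 3 0 1
2 1 3 1 2 0
1 3 3 0 1 2
gen 6: 2 1 3 0 3 0
3 2 2 3 0 2
2 1 3 1 2 0
1 3 3 0 1 2
gen 7: 2 1 3 0 3 1
3 2 2 3 0 2
2 1 3 1 2 0
1 3 3 0 1 2
gen 8: 2 1 3 0 3 2
3 2 2 3 0 2
2 1 3 1 2 0
1 3 3 0 1 2
gen 9: 2 1 3 0 3 3
3 2 2 3 0 2
2 1 3 1 2 0
1 3 3 0 1 2
gen 10: 2 1 3 1 0 1
3 2 2 3 1 3
2 1 3 1 2 0
1 3 3 0 1 2
gen 11: 2 1 3 1 0 2
3 2 2 3 1 3
2 1 3 1 2 0
1 3 3 0 1 2
gen 12: 2 1 3 1 0 3
3 2 2 3 1 3
2 1 3 1 2 0
1 3 3 0 1 2
gen 13: 2 1 3 1 1 1
3 2 2 3 2 0
2 1 3 1 2 1
1 3 3 0 1 2
gen 14: 2 1 3 1 1 2
3 2 2 3 2 0
2 1 3 1 2 1
1 3 3 0 1 2
gen 15: 2 1 3 1 1 3
3 2 2 3 2 0
2 1 3 1 2 1
1 3 3 0 1 2
gen 16: 2 1 3 1 2 0
3 2 2 3 2 1
2 1 3 1 2 1
1 3 3 0 1 2
gen 17: 2 1 3 1 2 1
3 2 2 3 2 1
2 1 3 1 2 1
1 3 3 0 1 2
gen 18: 2 1 3 1 2 2
3 2 2 3 2 1
2 1 3 1 2 1
1 3 3 0 1 2
gen 19: 2 1 3 1 2 3
3 2 2 3 2 1
2 1 3 1 2 1
1 3 3 0 1 2
gen 20: 2 1 3 1 3 0
3 2 2 3 2 2
2 1 3 1 2 1
1 3 3 0 1 2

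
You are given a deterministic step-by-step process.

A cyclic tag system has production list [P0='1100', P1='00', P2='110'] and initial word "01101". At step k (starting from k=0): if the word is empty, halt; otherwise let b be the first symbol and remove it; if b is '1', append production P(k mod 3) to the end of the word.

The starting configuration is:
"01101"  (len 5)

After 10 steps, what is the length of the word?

7

t=0: "01101"  (len 5)
t=1: "1101"  (len 4)
t=2: "10100"  (len 5)
t=3: "0100110"  (len 7)
t=4: "100110"  (len 6)
t=5: "0011000"  (len 7)
t=6: "011000"  (len 6)
t=7: "11000"  (len 5)
t=8: "100000"  (len 6)
t=9: "00000110"  (len 8)
t=10: "0000110"  (len 7)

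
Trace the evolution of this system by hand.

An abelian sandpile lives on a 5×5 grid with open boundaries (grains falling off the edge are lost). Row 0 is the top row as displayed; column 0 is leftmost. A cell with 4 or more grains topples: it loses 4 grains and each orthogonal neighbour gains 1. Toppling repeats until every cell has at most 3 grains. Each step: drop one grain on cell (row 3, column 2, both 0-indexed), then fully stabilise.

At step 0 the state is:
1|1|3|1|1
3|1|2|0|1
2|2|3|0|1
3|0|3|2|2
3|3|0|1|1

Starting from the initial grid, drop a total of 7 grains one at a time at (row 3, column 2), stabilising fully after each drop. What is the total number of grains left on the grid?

t=0: 1|1|3|1|1
3|1|2|0|1
2|2|3|0|1
3|0|3|2|2
3|3|0|1|1
t=1: 1|1|3|1|1
3|1|3|0|1
2|3|0|1|1
3|1|1|3|2
3|3|1|1|1
t=2: 1|1|3|1|1
3|1|3|0|1
2|3|0|1|1
3|1|2|3|2
3|3|1|1|1
t=3: 1|1|3|1|1
3|1|3|0|1
2|3|0|1|1
3|1|3|3|2
3|3|1|1|1
t=4: 1|1|3|1|1
3|1|3|0|1
2|3|1|2|1
3|2|1|0|3
3|3|2|2|1
t=5: 1|1|3|1|1
3|1|3|0|1
2|3|1|2|1
3|2|2|0|3
3|3|2|2|1
t=6: 1|1|3|1|1
3|1|3|0|1
2|3|1|2|1
3|2|3|0|3
3|3|2|2|1
t=7: 1|1|3|1|1
3|1|3|0|1
2|3|2|2|1
3|3|0|1|3
3|3|3|2|1

47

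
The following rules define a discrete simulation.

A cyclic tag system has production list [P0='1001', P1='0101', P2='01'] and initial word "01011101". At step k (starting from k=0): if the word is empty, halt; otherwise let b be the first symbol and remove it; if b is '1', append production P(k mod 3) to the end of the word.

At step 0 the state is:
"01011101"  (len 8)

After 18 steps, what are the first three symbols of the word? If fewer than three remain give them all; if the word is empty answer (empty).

010

step 0: "01011101"  (len 8)
step 1: "1011101"  (len 7)
step 2: "0111010101"  (len 10)
step 3: "111010101"  (len 9)
step 4: "110101011001"  (len 12)
step 5: "101010110010101"  (len 15)
step 6: "0101011001010101"  (len 16)
step 7: "101011001010101"  (len 15)
step 8: "010110010101010101"  (len 18)
step 9: "10110010101010101"  (len 17)
step 10: "01100101010101011001"  (len 20)
step 11: "1100101010101011001"  (len 19)
step 12: "10010101010101100101"  (len 20)
step 13: "00101010101011001011001"  (len 23)
step 14: "0101010101011001011001"  (len 22)
step 15: "101010101011001011001"  (len 21)
step 16: "010101010110010110011001"  (len 24)
step 17: "10101010110010110011001"  (len 23)
step 18: "010101011001011001100101"  (len 24)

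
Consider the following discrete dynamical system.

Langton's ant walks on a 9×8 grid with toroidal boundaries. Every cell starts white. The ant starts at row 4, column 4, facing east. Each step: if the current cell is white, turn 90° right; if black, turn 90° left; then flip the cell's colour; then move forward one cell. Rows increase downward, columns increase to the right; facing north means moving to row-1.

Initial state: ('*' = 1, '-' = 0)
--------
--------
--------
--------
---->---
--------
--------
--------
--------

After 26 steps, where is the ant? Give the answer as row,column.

gen 0: --------
--------
--------
--------
---->---
--------
--------
--------
--------
gen 1: --------
--------
--------
--------
----*---
----v---
--------
--------
--------
gen 2: --------
--------
--------
--------
----*---
---<*---
--------
--------
--------
gen 3: --------
--------
--------
--------
---^*---
---**---
--------
--------
--------
gen 4: --------
--------
--------
--------
---*>---
---**---
--------
--------
--------
gen 5: --------
--------
--------
----^---
---*----
---**---
--------
--------
--------
gen 6: --------
--------
--------
----*>--
---*----
---**---
--------
--------
--------
gen 7: --------
--------
--------
----**--
---*-v--
---**---
--------
--------
--------
gen 8: --------
--------
--------
----**--
---*<*--
---**---
--------
--------
--------
gen 9: --------
--------
--------
----^*--
---***--
---**---
--------
--------
--------
gen 10: --------
--------
--------
---<-*--
---***--
---**---
--------
--------
--------
gen 11: --------
--------
---^----
---*-*--
---***--
---**---
--------
--------
--------
gen 12: --------
--------
---*>---
---*-*--
---***--
---**---
--------
--------
--------
gen 13: --------
--------
---**---
---*v*--
---***--
---**---
--------
--------
--------
gen 14: --------
--------
---**---
---<**--
---***--
---**---
--------
--------
--------
gen 15: --------
--------
---**---
----**--
---v**--
---**---
--------
--------
--------
gen 16: --------
--------
---**---
----**--
---->*--
---**---
--------
--------
--------
gen 17: --------
--------
---**---
----^*--
-----*--
---**---
--------
--------
--------
gen 18: --------
--------
---**---
---<-*--
-----*--
---**---
--------
--------
--------
gen 19: --------
--------
---^*---
---*-*--
-----*--
---**---
--------
--------
--------
gen 20: --------
--------
--<-*---
---*-*--
-----*--
---**---
--------
--------
--------
gen 21: --------
--^-----
--*-*---
---*-*--
-----*--
---**---
--------
--------
--------
gen 22: --------
--*>----
--*-*---
---*-*--
-----*--
---**---
--------
--------
--------
gen 23: --------
--**----
--*v*---
---*-*--
-----*--
---**---
--------
--------
--------
gen 24: --------
--**----
--<**---
---*-*--
-----*--
---**---
--------
--------
--------
gen 25: --------
--**----
---**---
--v*-*--
-----*--
---**---
--------
--------
--------
gen 26: --------
--**----
---**---
-<**-*--
-----*--
---**---
--------
--------
--------

3,1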